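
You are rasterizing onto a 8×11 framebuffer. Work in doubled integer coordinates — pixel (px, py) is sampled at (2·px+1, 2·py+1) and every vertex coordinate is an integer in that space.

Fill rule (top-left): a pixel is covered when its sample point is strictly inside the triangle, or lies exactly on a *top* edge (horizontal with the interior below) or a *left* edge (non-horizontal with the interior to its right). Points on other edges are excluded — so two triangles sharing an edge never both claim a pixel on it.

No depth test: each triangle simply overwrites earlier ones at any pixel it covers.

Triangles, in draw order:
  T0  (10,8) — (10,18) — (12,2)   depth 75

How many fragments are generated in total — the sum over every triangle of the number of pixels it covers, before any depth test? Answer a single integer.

T0:
  2·area = 20  (B↔C swapped to make it positive)
  edge (10, 8)→(12, 2): d=(2,-6) top-left  bias=+0
  edge (12, 2)→(10, 18): d=(-2,16) right/bottom  bias=-1
  edge (10, 18)→(10, 8): d=(0,-10) top-left  bias=+0
    (5,2)@(11, 5): e=[0,10,10] → █  [on edge]
    (6,2)@(13, 5): e=[12,-22,30] → ·
    (5,3)@(11, 7): e=[4,6,10] → █
    (6,3)@(13, 7): e=[16,-26,30] → ·
    (5,4)@(11, 9): e=[8,2,10] → █
    (6,4)@(13, 9): e=[20,-30,30] → ·
    (4,5)@(9, 11): e=[0,30,-10] → ·  [on edge]
    (5,5)@(11, 11): e=[12,-2,10] → ·
    (3,8)@(7, 17): e=[0,50,-30] → ·  [on edge]
  covered (3 px):
    · · · · · · · ·
    · · · · · · · ·
    · · · · · █ · ·
    · · · · · █ · ·
    · · · · · █ · ·
    · · · · · · · ·
    · · · · · · · ·
    · · · · · · · ·
    · · · · · · · ·
    · · · · · · · ·
    · · · · · · · ·

Answer: 3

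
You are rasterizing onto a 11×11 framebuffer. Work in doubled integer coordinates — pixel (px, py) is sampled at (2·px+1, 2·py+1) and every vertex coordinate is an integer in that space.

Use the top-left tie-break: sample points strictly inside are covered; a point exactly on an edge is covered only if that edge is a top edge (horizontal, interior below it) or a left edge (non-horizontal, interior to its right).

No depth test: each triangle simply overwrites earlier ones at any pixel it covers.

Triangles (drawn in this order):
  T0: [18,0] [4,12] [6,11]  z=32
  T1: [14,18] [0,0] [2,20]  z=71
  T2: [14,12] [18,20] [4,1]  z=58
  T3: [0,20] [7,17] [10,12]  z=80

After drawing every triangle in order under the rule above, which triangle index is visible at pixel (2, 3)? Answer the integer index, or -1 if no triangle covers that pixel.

T0:
  2·area = 10  (B↔C swapped to make it positive)
  edge (18, 0)→(6, 11): d=(-12,11) right/bottom  bias=-1
  edge (6, 11)→(4, 12): d=(-2,1) right/bottom  bias=-1
  edge (4, 12)→(18, 0): d=(14,-12) top-left  bias=+0
  covered (0 px):
    · · · · · · · · · · ·
    · · · · · · · · · · ·
    · · · · · · · · · · ·
    · · · · · · · · · · ·
    · · · · · · · · · · ·
    · · · · · · · · · · ·
    · · · · · · · · · · ·
    · · · · · · · · · · ·
    · · · · · · · · · · ·
    · · · · · · · · · · ·
    · · · · · · · · · · ·
T1:
  2·area = 244  (B↔C swapped to make it positive)
  edge (14, 18)→(2, 20): d=(-12,2) right/bottom  bias=-1
  edge (2, 20)→(0, 0): d=(-2,-20) top-left  bias=+0
  edge (0, 0)→(14, 18): d=(14,18) right/bottom  bias=-1
    (0,1)@(1, 3): e=[206,14,24] → #
    (1,1)@(3, 3): e=[202,54,-12] → ·
    (0,2)@(1, 5): e=[182,10,52] → #
    (1,2)@(3, 5): e=[178,50,16] → #
    (2,2)@(5, 5): e=[174,90,-20] → ·
    (0,3)@(1, 7): e=[158,6,80] → #
    (2,3)@(5, 7): e=[150,86,8] → #
    (3,3)@(7, 7): e=[146,126,-28] → ·
    (0,4)@(1, 9): e=[134,2,108] → #
    (3,4)@(7, 9): e=[122,122,0] → ·  [on edge]
    (0,5)@(1, 11): e=[110,-2,136] → ·
    (1,5)@(3, 11): e=[106,38,100] → #
  covered (30 px):
    · · · · · · · · · · ·
    # · · · · · · · · · ·
    # # · · · · · · · · ·
    # # # · · · · · · · ·
    # # # · · · · · · · ·
    · # # # · · · · · · ·
    · # # # # · · · · · ·
    · # # # # # · · · · ·
    · # # # # # # · · · ·
    · # # # · · · · · · ·
    · · · · · · · · · · ·
T2:
  2·area = 36
  edge (14, 12)→(18, 20): d=(4,8) right/bottom  bias=-1
  edge (18, 20)→(4, 1): d=(-14,-19) top-left  bias=+0
  edge (4, 1)→(14, 12): d=(10,11) right/bottom  bias=-1
    (3,2)@(7, 5): e=[28,1,7] → #
    (4,2)@(9, 5): e=[12,39,-15] → ·
    (3,3)@(7, 7): e=[36,-27,27] → ·
    (4,3)@(9, 7): e=[20,11,5] → #
    (5,3)@(11, 7): e=[4,49,-17] → ·
    (4,4)@(9, 9): e=[28,-17,25] → ·
    (5,4)@(11, 9): e=[12,21,3] → #
    (6,4)@(13, 9): e=[-4,59,-19] → ·
    (5,5)@(11, 11): e=[20,-7,23] → ·
    (6,5)@(13, 11): e=[4,31,1] → #
    (7,5)@(15, 11): e=[-12,69,-21] → ·
    (6,6)@(13, 13): e=[12,3,21] → #
  covered (6 px):
    · · · · · · · · · · ·
    · · · · · · · · · · ·
    · · · # · · · · · · ·
    · · · · # · · · · · ·
    · · · · · # · · · · ·
    · · · · · · # · · · ·
    · · · · · · # · · · ·
    · · · · · · · # · · ·
    · · · · · · · · · · ·
    · · · · · · · · · · ·
    · · · · · · · · · · ·
T3:
  2·area = 26  (B↔C swapped to make it positive)
  edge (0, 20)→(10, 12): d=(10,-8) top-left  bias=+0
  edge (10, 12)→(7, 17): d=(-3,5) right/bottom  bias=-1
  edge (7, 17)→(0, 20): d=(-7,3) right/bottom  bias=-1
    (6,3)@(13, 7): e=[-26,0,52] → ·  [on edge]
    (10,5)@(21, 11): e=[78,-52,0] → ·  [on edge]
    (4,6)@(9, 13): e=[2,2,22] → #
    (5,6)@(11, 13): e=[18,-8,16] → ·
    (3,7)@(7, 15): e=[6,6,14] → #
    (4,7)@(9, 15): e=[22,-4,8] → ·
    (2,8)@(5, 17): e=[10,10,6] → #
    (3,8)@(7, 17): e=[26,0,0] → ·  [on edge]
    (2,9)@(5, 19): e=[30,4,-8] → ·
  covered (3 px):
    · · · · · · · · · · ·
    · · · · · · · · · · ·
    · · · · · · · · · · ·
    · · · · · · · · · · ·
    · · · · · · · · · · ·
    · · · · · · · · · · ·
    · · · · # · · · · · ·
    · · · # · · · · · · ·
    · · # · · · · · · · ·
    · · · · · · · · · · ·
    · · · · · · · · · · ·

Z-buffer (winner per pixel, '.' = empty):
  . . . . . . . . . . .
  1 . . . . . . . . . .
  1 1 . 2 . . . . . . .
  1 1 1 . 2 . . . . . .
  1 1 1 . . 2 . . . . .
  . 1 1 1 . . 2 . . . .
  . 1 1 1 3 . 2 . . . .
  . 1 1 3 1 1 . 2 . . .
  . 1 3 1 1 1 1 . . . .
  . 1 1 1 . . . . . . .
  . . . . . . . . . . .

Answer: 1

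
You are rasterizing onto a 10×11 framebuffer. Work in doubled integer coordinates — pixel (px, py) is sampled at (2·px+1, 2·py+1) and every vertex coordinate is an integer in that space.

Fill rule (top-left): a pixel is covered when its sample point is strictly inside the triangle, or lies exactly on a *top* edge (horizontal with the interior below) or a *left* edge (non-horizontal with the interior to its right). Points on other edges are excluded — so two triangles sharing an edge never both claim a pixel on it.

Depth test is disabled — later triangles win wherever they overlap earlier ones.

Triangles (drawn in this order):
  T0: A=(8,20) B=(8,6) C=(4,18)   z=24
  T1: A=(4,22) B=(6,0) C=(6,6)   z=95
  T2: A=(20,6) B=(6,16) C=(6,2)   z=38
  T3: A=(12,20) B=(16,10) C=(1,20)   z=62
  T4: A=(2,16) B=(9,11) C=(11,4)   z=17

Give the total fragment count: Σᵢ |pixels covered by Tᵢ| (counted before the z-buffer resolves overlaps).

T0:
  2·area = 56  (B↔C swapped to make it positive)
  edge (8, 20)→(4, 18): d=(-4,-2) top-left  bias=+0
  edge (4, 18)→(8, 6): d=(4,-12) top-left  bias=+0
  edge (8, 6)→(8, 20): d=(0,14) right/bottom  bias=-1
    (4,1)@(9, 3): e=[70,0,-14] → .  [on edge]
    (3,4)@(7, 9): e=[42,0,14] → X  [on edge]
    (4,4)@(9, 9): e=[46,24,-14] → .
    (3,5)@(7, 11): e=[34,8,14] → X
    (4,5)@(9, 11): e=[38,32,-14] → .
    (3,6)@(7, 13): e=[26,16,14] → X
    (4,6)@(9, 13): e=[30,40,-14] → .
    (2,7)@(5, 15): e=[14,0,42] → X  [on edge]
    (4,7)@(9, 15): e=[22,48,-14] → .
    (2,8)@(5, 17): e=[6,8,42] → X
    (4,8)@(9, 17): e=[14,56,-14] → .
    (2,9)@(5, 19): e=[-2,16,42] → .
    (1,10)@(3, 21): e=[-14,0,70] → .  [on edge]
  covered (8 px):
    . . . . . . . . . .
    . . . . . . . . . .
    . . . . . . . . . .
    . . . . . . . . . .
    . . . X . . . . . .
    . . . X . . . . . .
    . . . X . . . . . .
    . . X X . . . . . .
    . . X X . . . . . .
    . . . X . . . . . .
    . . . . . . . . . .
T1:
  2·area = 12
  edge (4, 22)→(6, 0): d=(2,-22) top-left  bias=+0
  edge (6, 0)→(6, 6): d=(0,6) right/bottom  bias=-1
  edge (6, 6)→(4, 22): d=(-2,16) right/bottom  bias=-1
    (2,5)@(5, 11): e=[0,6,6] → X  [on edge]
    (3,5)@(7, 11): e=[44,-6,-26] → .
    (2,6)@(5, 13): e=[4,6,2] → X
    (3,6)@(7, 13): e=[48,-6,-30] → .
    (2,7)@(5, 15): e=[8,6,-2] → .
  covered (2 px):
    . . . . . . . . . .
    . . . . . . . . . .
    . . . . . . . . . .
    . . . . . . . . . .
    . . . . . . . . . .
    . . X . . . . . . .
    . . X . . . . . . .
    . . . . . . . . . .
    . . . . . . . . . .
    . . . . . . . . . .
    . . . . . . . . . .
T2:
  2·area = 196
  edge (20, 6)→(6, 16): d=(-14,10) right/bottom  bias=-1
  edge (6, 16)→(6, 2): d=(0,-14) top-left  bias=+0
  edge (6, 2)→(20, 6): d=(14,4) right/bottom  bias=-1
    (3,1)@(7, 3): e=[172,14,10] → X
    (4,1)@(9, 3): e=[152,42,2] → X
    (5,1)@(11, 3): e=[132,70,-6] → .
    (3,2)@(7, 5): e=[144,14,38] → X
    (5,2)@(11, 5): e=[104,70,22] → X
    (6,2)@(13, 5): e=[84,98,14] → X
    (7,2)@(15, 5): e=[64,126,6] → X
    (8,2)@(17, 5): e=[44,154,-2] → .
    (3,3)@(7, 7): e=[116,14,66] → X
    (8,3)@(17, 7): e=[16,154,26] → X
    (9,3)@(19, 7): e=[-4,182,18] → .
    (3,4)@(7, 9): e=[88,14,94] → X
    (6,5)@(13, 11): e=[0,98,98] → .  [on edge]
  covered (24 px):
    . . . . . . . . . .
    . . . X X . . . . .
    . . . X X X X X . .
    . . . X X X X X X .
    . . . X X X X X . .
    . . . X X X . . . .
    . . . X X . . . . .
    . . . X . . . . . .
    . . . . . . . . . .
    . . . . . . . . . .
    . . . . . . . . . .
T3:
  2·area = 110  (B↔C swapped to make it positive)
  edge (12, 20)→(1, 20): d=(-11,0) right/bottom  bias=-1
  edge (1, 20)→(16, 10): d=(15,-10) top-left  bias=+0
  edge (16, 10)→(12, 20): d=(-4,10) right/bottom  bias=-1
    (7,5)@(15, 11): e=[99,5,6] → X
    (8,5)@(17, 11): e=[99,25,-14] → .
    (6,6)@(13, 13): e=[77,15,18] → X
    (7,6)@(15, 13): e=[77,35,-2] → .
    (4,7)@(9, 15): e=[55,5,50] → X
    (5,7)@(11, 15): e=[55,25,30] → X
    (7,7)@(15, 15): e=[55,65,-10] → .
    (3,8)@(7, 17): e=[33,15,62] → X
    (7,8)@(15, 17): e=[33,95,-18] → .
    (1,9)@(3, 19): e=[11,5,94] → X
    (2,9)@(5, 19): e=[11,25,74] → X
    (6,9)@(13, 19): e=[11,105,-6] → .
  covered (14 px):
    . . . . . . . . . .
    . . . . . . . . . .
    . . . . . . . . . .
    . . . . . . . . . .
    . . . . . . . . . .
    . . . . . . . X . .
    . . . . . . X . . .
    . . . . X X X . . .
    . . . X X X X . . .
    . X X X X X . . . .
    . . . . . . . . . .
T4:
  2·area = 39  (B↔C swapped to make it positive)
  edge (2, 16)→(11, 4): d=(9,-12) top-left  bias=+0
  edge (11, 4)→(9, 11): d=(-2,7) right/bottom  bias=-1
  edge (9, 11)→(2, 16): d=(-7,5) right/bottom  bias=-1
    (4,3)@(9, 7): e=[3,8,28] → X
    (5,3)@(11, 7): e=[27,-6,18] → .
    (4,4)@(9, 9): e=[21,4,14] → X
    (5,4)@(11, 9): e=[45,-10,4] → .
    (3,5)@(7, 11): e=[15,14,10] → X
    (4,5)@(9, 11): e=[39,0,0] → .  [on edge]
    (2,6)@(5, 13): e=[9,24,6] → X
    (3,6)@(7, 13): e=[33,10,-4] → .
    (1,7)@(3, 15): e=[3,34,2] → X
    (2,7)@(5, 15): e=[27,20,-8] → .
    (1,8)@(3, 17): e=[21,30,-12] → .
  covered (5 px):
    . . . . . . . . . .
    . . . . . . . . . .
    . . . . . . . . . .
    . . . . X . . . . .
    . . . . X . . . . .
    . . . X . . . . . .
    . . X . . . . . . .
    . X . . . . . . . .
    . . . . . . . . . .
    . . . . . . . . . .
    . . . . . . . . . .

Final: 53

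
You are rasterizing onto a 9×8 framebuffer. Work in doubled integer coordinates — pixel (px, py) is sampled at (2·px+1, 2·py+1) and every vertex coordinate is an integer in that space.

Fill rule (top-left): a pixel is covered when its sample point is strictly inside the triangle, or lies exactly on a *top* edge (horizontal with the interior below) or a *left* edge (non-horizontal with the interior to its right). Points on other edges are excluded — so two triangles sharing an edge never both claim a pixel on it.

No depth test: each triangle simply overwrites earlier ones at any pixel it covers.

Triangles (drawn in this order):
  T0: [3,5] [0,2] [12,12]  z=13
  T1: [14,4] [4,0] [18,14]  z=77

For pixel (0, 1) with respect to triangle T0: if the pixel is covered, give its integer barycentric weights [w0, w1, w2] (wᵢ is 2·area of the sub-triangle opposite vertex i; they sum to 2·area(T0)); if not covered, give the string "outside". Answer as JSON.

T0:
  2·area = 6
  edge (3, 5)→(0, 2): d=(-3,-3) top-left  bias=+0
  edge (0, 2)→(12, 12): d=(12,10) right/bottom  bias=-1
  edge (12, 12)→(3, 5): d=(-9,-7) top-left  bias=+0
    (0,1)@(1, 3): e=[0,2,4] → #  [on edge]
    (1,1)@(3, 3): e=[6,-18,18] → ·
    (0,2)@(1, 5): e=[-6,26,-14] → ·
    (1,2)@(3, 5): e=[0,6,0] → #  [on edge]
    (2,2)@(5, 5): e=[6,-14,14] → ·
    (1,3)@(3, 7): e=[-6,30,-18] → ·
    (2,3)@(5, 7): e=[0,10,-4] → ·  [on edge]
    (3,4)@(7, 9): e=[0,14,-8] → ·  [on edge]
    (4,5)@(9, 11): e=[0,18,-12] → ·  [on edge]
    (5,6)@(11, 13): e=[0,22,-16] → ·  [on edge]
    (6,7)@(13, 15): e=[0,26,-20] → ·  [on edge]
  covered (2 px):
    · · · · · · · · ·
    # · · · · · · · ·
    · # · · · · · · ·
    · · · · · · · · ·
    · · · · · · · · ·
    · · · · · · · · ·
    · · · · · · · · ·
    · · · · · · · · ·
T1:
  2·area = 84  (B↔C swapped to make it positive)
  edge (14, 4)→(18, 14): d=(4,10) right/bottom  bias=-1
  edge (18, 14)→(4, 0): d=(-14,-14) top-left  bias=+0
  edge (4, 0)→(14, 4): d=(10,4) right/bottom  bias=-1
    (2,0)@(5, 1): e=[78,0,6] → #  [on edge]
    (3,0)@(7, 1): e=[58,28,-2] → ·
    (2,1)@(5, 3): e=[86,-28,26] → ·
    (3,1)@(7, 3): e=[66,0,18] → #  [on edge]
    (4,1)@(9, 3): e=[46,28,10] → #
    (5,1)@(11, 3): e=[26,56,2] → #
    (6,1)@(13, 3): e=[6,84,-6] → ·
    (3,2)@(7, 5): e=[74,-28,38] → ·
    (4,2)@(9, 5): e=[54,0,30] → #  [on edge]
    (6,2)@(13, 5): e=[14,56,14] → #
    (7,2)@(15, 5): e=[-6,84,6] → ·
    (4,3)@(9, 7): e=[62,-28,50] → ·
    (5,3)@(11, 7): e=[42,0,42] → #  [on edge]
    (6,4)@(13, 9): e=[30,0,54] → #  [on edge]
    (7,5)@(15, 11): e=[18,0,66] → #  [on edge]
    (8,6)@(17, 13): e=[6,0,78] → #  [on edge]
  covered (14 px):
    · · # · · · · · ·
    · · · # # # · · ·
    · · · · # # # · ·
    · · · · · # # # ·
    · · · · · · # # ·
    · · · · · · · # ·
    · · · · · · · · #
    · · · · · · · · ·

Final: [2,4,0]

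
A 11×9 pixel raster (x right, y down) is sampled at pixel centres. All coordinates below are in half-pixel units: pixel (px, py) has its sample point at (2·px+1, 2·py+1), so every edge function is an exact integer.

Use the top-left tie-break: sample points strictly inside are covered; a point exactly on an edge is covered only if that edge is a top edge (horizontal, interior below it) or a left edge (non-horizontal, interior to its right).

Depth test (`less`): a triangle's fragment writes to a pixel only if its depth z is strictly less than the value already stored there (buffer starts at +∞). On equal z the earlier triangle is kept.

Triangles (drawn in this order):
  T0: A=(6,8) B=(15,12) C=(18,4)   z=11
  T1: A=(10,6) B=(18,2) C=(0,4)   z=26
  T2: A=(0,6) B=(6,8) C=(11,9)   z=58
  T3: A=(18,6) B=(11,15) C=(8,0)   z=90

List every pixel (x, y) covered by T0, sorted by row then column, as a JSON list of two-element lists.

T0:
  2·area = 84  (B↔C swapped to make it positive)
  edge (6, 8)→(18, 4): d=(12,-4) top-left  bias=+0
  edge (18, 4)→(15, 12): d=(-3,8) right/bottom  bias=-1
  edge (15, 12)→(6, 8): d=(-9,-4) top-left  bias=+0
    (10,1)@(21, 3): e=[0,-21,105] → ·  [on edge]
    (7,2)@(15, 5): e=[0,21,63] → █  [on edge]
    (8,2)@(17, 5): e=[8,5,71] → █
    (9,2)@(19, 5): e=[16,-11,79] → ·
    (4,3)@(9, 7): e=[0,63,21] → █  [on edge]
    (5,3)@(11, 7): e=[8,47,29] → █
    (6,3)@(13, 7): e=[16,31,37] → █
    (8,3)@(17, 7): e=[32,-1,53] → ·
    (1,4)@(3, 9): e=[0,105,-21] → ·  [on edge]
    (4,4)@(9, 9): e=[24,57,3] → █
    (8,4)@(17, 9): e=[56,-7,35] → ·
    (4,5)@(9, 11): e=[48,51,-15] → ·
  covered (12 px):
    · · · · · · · · · · ·
    · · · · · · · · · · ·
    · · · · · · · █ █ · ·
    · · · · █ █ █ █ · · ·
    · · · · █ █ █ █ · · ·
    · · · · · · █ █ · · ·
    · · · · · · · · · · ·
    · · · · · · · · · · ·
    · · · · · · · · · · ·
T1:
  2·area = 56  (B↔C swapped to make it positive)
  edge (10, 6)→(0, 4): d=(-10,-2) top-left  bias=+0
  edge (0, 4)→(18, 2): d=(18,-2) top-left  bias=+0
  edge (18, 2)→(10, 6): d=(-8,4) right/bottom  bias=-1
    (4,1)@(9, 3): e=[28,0,28] → █  [on edge]
    (5,1)@(11, 3): e=[32,4,20] → █
    (6,1)@(13, 3): e=[36,8,12] → █
    (7,1)@(15, 3): e=[40,12,4] → █
    (8,1)@(17, 3): e=[44,16,-4] → ·
    (2,2)@(5, 5): e=[0,28,28] → █  [on edge]
    (3,2)@(7, 5): e=[4,32,20] → █
    (6,2)@(13, 5): e=[16,44,-4] → ·
    (7,2)@(15, 5): e=[20,48,-12] → ·
    (2,3)@(5, 7): e=[-20,64,12] → ·
    (3,3)@(7, 7): e=[-16,68,4] → ·
    (4,3)@(9, 7): e=[-12,72,-4] → ·
    (7,3)@(15, 7): e=[0,84,-28] → ·  [on edge]
  covered (8 px):
    · · · · · · · · · · ·
    · · · · █ █ █ █ · · ·
    · · █ █ █ █ · · · · ·
    · · · · · · · · · · ·
    · · · · · · · · · · ·
    · · · · · · · · · · ·
    · · · · · · · · · · ·
    · · · · · · · · · · ·
    · · · · · · · · · · ·
T2:
  2·area = 4  (B↔C swapped to make it positive)
  edge (0, 6)→(11, 9): d=(11,3) right/bottom  bias=-1
  edge (11, 9)→(6, 8): d=(-5,-1) top-left  bias=+0
  edge (6, 8)→(0, 6): d=(-6,-2) top-left  bias=+0
    (0,3)@(1, 7): e=[8,0,-4] → ·  [on edge]
    (1,3)@(3, 7): e=[2,2,0] → █  [on edge]
    (2,3)@(5, 7): e=[-4,4,4] → ·
    (1,4)@(3, 9): e=[24,-8,-12] → ·
    (4,4)@(9, 9): e=[6,-2,0] → ·  [on edge]
    (5,4)@(11, 9): e=[0,0,4] → ·  [on edge]
    (7,5)@(15, 11): e=[10,-6,0] → ·  [on edge]
    (10,5)@(21, 11): e=[-8,0,12] → ·  [on edge]
    (10,6)@(21, 13): e=[14,-10,0] → ·  [on edge]
  covered (1 px):
    · · · · · · · · · · ·
    · · · · · · · · · · ·
    · · · · · · · · · · ·
    · █ · · · · · · · · ·
    · · · · · · · · · · ·
    · · · · · · · · · · ·
    · · · · · · · · · · ·
    · · · · · · · · · · ·
    · · · · · · · · · · ·
T3:
  2·area = 132
  edge (18, 6)→(11, 15): d=(-7,9) right/bottom  bias=-1
  edge (11, 15)→(8, 0): d=(-3,-15) top-left  bias=+0
  edge (8, 0)→(18, 6): d=(10,6) right/bottom  bias=-1
    (4,0)@(9, 1): e=[116,12,4] → █
    (5,0)@(11, 1): e=[98,42,-8] → ·
    (4,1)@(9, 3): e=[102,6,24] → █
    (5,1)@(11, 3): e=[84,36,12] → █
    (6,1)@(13, 3): e=[66,66,0] → ·  [on edge]
    (4,2)@(9, 5): e=[88,0,44] → █  [on edge]
    (6,2)@(13, 5): e=[52,60,20] → █
    (7,2)@(15, 5): e=[34,90,8] → █
    (8,2)@(17, 5): e=[16,120,-4] → ·
    (4,3)@(9, 7): e=[74,-6,64] → ·
    (5,3)@(11, 7): e=[56,24,52] → █
    (8,3)@(17, 7): e=[2,114,16] → █
    (5,7)@(11, 15): e=[0,0,132] → ·  [on edge]
  covered (17 px):
    · · · · █ · · · · · ·
    · · · · █ █ · · · · ·
    · · · · █ █ █ █ · · ·
    · · · · · █ █ █ █ · ·
    · · · · · █ █ █ · · ·
    · · · · · █ █ · · · ·
    · · · · · █ · · · · ·
    · · · · · · · · · · ·
    · · · · · · · · · · ·

Final: [[7,2],[8,2],[4,3],[5,3],[6,3],[7,3],[4,4],[5,4],[6,4],[7,4],[6,5],[7,5]]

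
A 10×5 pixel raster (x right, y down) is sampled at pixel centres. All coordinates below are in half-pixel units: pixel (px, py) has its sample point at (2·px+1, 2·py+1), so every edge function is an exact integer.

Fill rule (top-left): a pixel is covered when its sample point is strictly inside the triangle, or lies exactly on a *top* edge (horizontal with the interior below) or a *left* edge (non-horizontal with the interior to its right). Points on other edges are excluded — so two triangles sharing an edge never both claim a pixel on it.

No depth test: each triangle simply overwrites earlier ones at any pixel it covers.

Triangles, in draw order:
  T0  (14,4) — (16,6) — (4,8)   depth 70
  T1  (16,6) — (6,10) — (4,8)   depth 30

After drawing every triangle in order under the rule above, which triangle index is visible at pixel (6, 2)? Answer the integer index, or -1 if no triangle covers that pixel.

T0:
  2·area = 28
  edge (14, 4)→(16, 6): d=(2,2) right/bottom  bias=-1
  edge (16, 6)→(4, 8): d=(-12,2) right/bottom  bias=-1
  edge (4, 8)→(14, 4): d=(10,-4) top-left  bias=+0
    (5,0)@(11, 1): e=[0,70,-42] → ·  [on edge]
    (6,1)@(13, 3): e=[0,42,-14] → ·  [on edge]
    (6,2)@(13, 5): e=[4,18,6] → #
    (7,2)@(15, 5): e=[0,14,14] → ·  [on edge]
    (3,3)@(7, 7): e=[20,6,2] → #
    (4,3)@(9, 7): e=[16,2,10] → #
    (5,3)@(11, 7): e=[12,-2,18] → ·
    (6,3)@(13, 7): e=[8,-6,26] → ·
    (8,3)@(17, 7): e=[0,-14,42] → ·  [on edge]
    (3,4)@(7, 9): e=[24,-18,22] → ·
    (4,4)@(9, 9): e=[20,-22,30] → ·
    (9,4)@(19, 9): e=[0,-42,70] → ·  [on edge]
  covered (3 px):
    · · · · · · · · · ·
    · · · · · · · · · ·
    · · · · · · # · · ·
    · · · # # · · · · ·
    · · · · · · · · · ·
T1:
  2·area = 28
  edge (16, 6)→(6, 10): d=(-10,4) right/bottom  bias=-1
  edge (6, 10)→(4, 8): d=(-2,-2) top-left  bias=+0
  edge (4, 8)→(16, 6): d=(12,-2) top-left  bias=+0
    (0,2)@(1, 5): e=[70,0,-42] → ·  [on edge]
    (1,3)@(3, 7): e=[42,0,-14] → ·  [on edge]
    (5,3)@(11, 7): e=[10,16,2] → #
    (6,3)@(13, 7): e=[2,20,6] → #
    (7,3)@(15, 7): e=[-6,24,10] → ·
    (2,4)@(5, 9): e=[14,0,14] → #  [on edge]
    (3,4)@(7, 9): e=[6,4,18] → #
    (4,4)@(9, 9): e=[-2,8,22] → ·
    (5,4)@(11, 9): e=[-10,12,26] → ·
    (6,4)@(13, 9): e=[-18,16,30] → ·
  covered (4 px):
    · · · · · · · · · ·
    · · · · · · · · · ·
    · · · · · · · · · ·
    · · · · · # # · · ·
    · · # # · · · · · ·

Z-buffer (winner per pixel, '.' = empty):
  . . . . . . . . . .
  . . . . . . . . . .
  . . . . . . 0 . . .
  . . . 0 0 1 1 . . .
  . . 1 1 . . . . . .

Final: 0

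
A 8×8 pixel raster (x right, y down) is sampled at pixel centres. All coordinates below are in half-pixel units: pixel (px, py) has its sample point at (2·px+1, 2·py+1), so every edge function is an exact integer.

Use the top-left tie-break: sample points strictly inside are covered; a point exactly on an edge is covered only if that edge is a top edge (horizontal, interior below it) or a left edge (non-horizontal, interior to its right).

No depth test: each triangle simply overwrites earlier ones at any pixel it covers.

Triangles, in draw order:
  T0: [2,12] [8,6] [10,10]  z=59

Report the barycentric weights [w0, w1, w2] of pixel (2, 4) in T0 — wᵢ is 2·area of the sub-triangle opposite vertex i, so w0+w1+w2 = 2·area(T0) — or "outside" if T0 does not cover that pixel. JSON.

T0:
  2·area = 36
  edge (2, 12)→(8, 6): d=(6,-6) top-left  bias=+0
  edge (8, 6)→(10, 10): d=(2,4) right/bottom  bias=-1
  edge (10, 10)→(2, 12): d=(-8,2) right/bottom  bias=-1
    (6,0)@(13, 1): e=[0,-30,66] → ·  [on edge]
    (5,1)@(11, 3): e=[0,-18,54] → ·  [on edge]
    (4,2)@(9, 5): e=[0,-6,42] → ·  [on edge]
    (3,3)@(7, 7): e=[0,6,30] → █  [on edge]
    (4,3)@(9, 7): e=[12,-2,26] → ·
    (2,4)@(5, 9): e=[0,18,18] → █  [on edge]
    (4,4)@(9, 9): e=[24,2,10] → █
    (5,4)@(11, 9): e=[36,-6,6] → ·
    (1,5)@(3, 11): e=[0,30,6] → █  [on edge]
    (3,5)@(7, 11): e=[24,14,-2] → ·
    (4,5)@(9, 11): e=[36,6,-6] → ·
    (0,6)@(1, 13): e=[0,42,-6] → ·  [on edge]
  covered (6 px):
    · · · · · · · ·
    · · · · · · · ·
    · · · · · · · ·
    · · · █ · · · ·
    · · █ █ █ · · ·
    · █ █ · · · · ·
    · · · · · · · ·
    · · · · · · · ·

Answer: [18,18,0]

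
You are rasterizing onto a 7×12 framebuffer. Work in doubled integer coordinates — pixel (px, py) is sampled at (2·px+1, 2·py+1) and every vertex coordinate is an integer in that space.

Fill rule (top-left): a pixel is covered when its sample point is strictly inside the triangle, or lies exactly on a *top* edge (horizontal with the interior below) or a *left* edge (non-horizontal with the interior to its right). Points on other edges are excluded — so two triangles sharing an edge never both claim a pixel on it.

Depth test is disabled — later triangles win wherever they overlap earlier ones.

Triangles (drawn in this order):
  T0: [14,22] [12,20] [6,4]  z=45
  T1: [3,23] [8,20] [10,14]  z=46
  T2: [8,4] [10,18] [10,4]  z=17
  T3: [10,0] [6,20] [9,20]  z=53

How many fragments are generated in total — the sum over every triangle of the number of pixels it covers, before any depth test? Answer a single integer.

T0:
  2·area = 20
  edge (14, 22)→(12, 20): d=(-2,-2) top-left  bias=+0
  edge (12, 20)→(6, 4): d=(-6,-16) top-left  bias=+0
  edge (6, 4)→(14, 22): d=(8,18) right/bottom  bias=-1
    (0,4)@(1, 9): e=[0,-110,130] → ·  [on edge]
    (1,5)@(3, 11): e=[0,-90,110] → ·  [on edge]
    (4,5)@(9, 11): e=[12,6,2] → #
    (5,5)@(11, 11): e=[16,38,-34] → ·
    (2,6)@(5, 13): e=[0,-70,90] → ·  [on edge]
    (4,6)@(9, 13): e=[8,-6,18] → ·
    (3,7)@(7, 15): e=[0,-50,70] → ·  [on edge]
    (4,8)@(9, 17): e=[0,-30,50] → ·  [on edge]
    (5,8)@(11, 17): e=[4,2,14] → #
    (6,8)@(13, 17): e=[8,34,-22] → ·
    (5,9)@(11, 19): e=[0,-10,30] → ·  [on edge]
    (6,10)@(13, 21): e=[0,10,10] → #  [on edge]
  covered (3 px):
    · · · · · · ·
    · · · · · · ·
    · · · · · · ·
    · · · · · · ·
    · · · · · · ·
    · · · · # · ·
    · · · · · · ·
    · · · · · · ·
    · · · · · # ·
    · · · · · · ·
    · · · · · · #
    · · · · · · ·
T1:
  2·area = 24  (B↔C swapped to make it positive)
  edge (3, 23)→(10, 14): d=(7,-9) top-left  bias=+0
  edge (10, 14)→(8, 20): d=(-2,6) right/bottom  bias=-1
  edge (8, 20)→(3, 23): d=(-5,3) right/bottom  bias=-1
    (6,2)@(13, 5): e=[-36,0,60] → ·  [on edge]
    (5,5)@(11, 11): e=[-12,0,36] → ·  [on edge]
    (4,8)@(9, 17): e=[12,0,12] → ·  [on edge]
    (6,8)@(13, 17): e=[48,-24,0] → ·  [on edge]
    (3,9)@(7, 19): e=[8,8,8] → #
    (4,9)@(9, 19): e=[26,-4,2] → ·
    (2,10)@(5, 21): e=[4,16,4] → #
    (3,10)@(7, 21): e=[22,4,-2] → ·
    (1,11)@(3, 23): e=[0,24,0] → ·  [on edge]
    (2,11)@(5, 23): e=[18,12,-6] → ·
    (3,11)@(7, 23): e=[36,0,-12] → ·  [on edge]
  covered (2 px):
    · · · · · · ·
    · · · · · · ·
    · · · · · · ·
    · · · · · · ·
    · · · · · · ·
    · · · · · · ·
    · · · · · · ·
    · · · · · · ·
    · · · · · · ·
    · · · # · · ·
    · · # · · · ·
    · · · · · · ·
T2:
  2·area = 28  (B↔C swapped to make it positive)
  edge (8, 4)→(10, 4): d=(2,0) top-left  bias=+0
  edge (10, 4)→(10, 18): d=(0,14) right/bottom  bias=-1
  edge (10, 18)→(8, 4): d=(-2,-14) top-left  bias=+0
    (4,2)@(9, 5): e=[2,14,12] → #
    (5,2)@(11, 5): e=[2,-14,40] → ·
    (4,3)@(9, 7): e=[6,14,8] → #
    (5,3)@(11, 7): e=[6,-14,36] → ·
    (4,4)@(9, 9): e=[10,14,4] → #
    (5,4)@(11, 9): e=[10,-14,32] → ·
    (4,5)@(9, 11): e=[14,14,0] → #  [on edge]
    (5,5)@(11, 11): e=[14,-14,28] → ·
    (4,6)@(9, 13): e=[18,14,-4] → ·
  covered (4 px):
    · · · · · · ·
    · · · · · · ·
    · · · · # · ·
    · · · · # · ·
    · · · · # · ·
    · · · · # · ·
    · · · · · · ·
    · · · · · · ·
    · · · · · · ·
    · · · · · · ·
    · · · · · · ·
    · · · · · · ·
T3:
  2·area = 60  (B↔C swapped to make it positive)
  edge (10, 0)→(9, 20): d=(-1,20) right/bottom  bias=-1
  edge (9, 20)→(6, 20): d=(-3,0) right/bottom  bias=-1
  edge (6, 20)→(10, 0): d=(4,-20) top-left  bias=+0
    (4,2)@(9, 5): e=[15,45,0] → #  [on edge]
    (5,2)@(11, 5): e=[-25,45,40] → ·
    (4,3)@(9, 7): e=[13,39,8] → #
    (5,3)@(11, 7): e=[-27,39,48] → ·
    (4,4)@(9, 9): e=[11,33,16] → #
    (5,4)@(11, 9): e=[-29,33,56] → ·
    (4,5)@(9, 11): e=[9,27,24] → #
    (5,5)@(11, 11): e=[-31,27,64] → ·
    (4,6)@(9, 13): e=[7,21,32] → #
    (5,6)@(11, 13): e=[-33,21,72] → ·
    (3,7)@(7, 15): e=[45,15,0] → #  [on edge]
    (5,7)@(11, 15): e=[-35,15,80] → ·
  covered (11 px):
    · · · · · · ·
    · · · · · · ·
    · · · · # · ·
    · · · · # · ·
    · · · · # · ·
    · · · · # · ·
    · · · · # · ·
    · · · # # · ·
    · · · # # · ·
    · · · # # · ·
    · · · · · · ·
    · · · · · · ·

Answer: 20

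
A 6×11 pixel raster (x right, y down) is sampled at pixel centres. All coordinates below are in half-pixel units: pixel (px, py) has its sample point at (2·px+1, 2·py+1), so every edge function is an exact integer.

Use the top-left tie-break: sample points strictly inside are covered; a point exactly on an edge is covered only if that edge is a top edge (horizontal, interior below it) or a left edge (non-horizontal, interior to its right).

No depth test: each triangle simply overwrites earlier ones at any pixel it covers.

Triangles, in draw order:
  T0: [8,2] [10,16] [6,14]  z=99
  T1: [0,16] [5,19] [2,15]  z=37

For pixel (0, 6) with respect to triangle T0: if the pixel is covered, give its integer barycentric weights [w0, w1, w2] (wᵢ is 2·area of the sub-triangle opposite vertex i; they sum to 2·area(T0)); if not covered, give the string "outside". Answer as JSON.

T0:
  2·area = 52
  edge (8, 2)→(10, 16): d=(2,14) right/bottom  bias=-1
  edge (10, 16)→(6, 14): d=(-4,-2) top-left  bias=+0
  edge (6, 14)→(8, 2): d=(2,-12) top-left  bias=+0
    (3,4)@(7, 9): e=[28,22,2] → █
    (4,4)@(9, 9): e=[0,26,26] → ·  [on edge]
    (3,5)@(7, 11): e=[32,14,6] → █
    (4,5)@(9, 11): e=[4,18,30] → █
    (5,5)@(11, 11): e=[-24,22,54] → ·
    (3,6)@(7, 13): e=[36,6,10] → █
    (5,6)@(11, 13): e=[-20,14,58] → ·
    (3,7)@(7, 15): e=[40,-2,14] → ·
    (4,7)@(9, 15): e=[12,2,38] → █
    (5,7)@(11, 15): e=[-16,6,62] → ·
    (4,8)@(9, 17): e=[16,-6,42] → ·
  covered (6 px):
    · · · · · ·
    · · · · · ·
    · · · · · ·
    · · · · · ·
    · · · █ · ·
    · · · █ █ ·
    · · · █ █ ·
    · · · · █ ·
    · · · · · ·
    · · · · · ·
    · · · · · ·
T1:
  2·area = 11  (B↔C swapped to make it positive)
  edge (0, 16)→(2, 15): d=(2,-1) top-left  bias=+0
  edge (2, 15)→(5, 19): d=(3,4) right/bottom  bias=-1
  edge (5, 19)→(0, 16): d=(-5,-3) top-left  bias=+0
    (1,8)@(3, 17): e=[5,2,4] → █
    (2,8)@(5, 17): e=[7,-6,10] → ·
    (1,9)@(3, 19): e=[9,8,-6] → ·
    (2,9)@(5, 19): e=[11,0,0] → ·  [on edge]
  covered (1 px):
    · · · · · ·
    · · · · · ·
    · · · · · ·
    · · · · · ·
    · · · · · ·
    · · · · · ·
    · · · · · ·
    · · · · · ·
    · █ · · · ·
    · · · · · ·
    · · · · · ·

Final: "outside"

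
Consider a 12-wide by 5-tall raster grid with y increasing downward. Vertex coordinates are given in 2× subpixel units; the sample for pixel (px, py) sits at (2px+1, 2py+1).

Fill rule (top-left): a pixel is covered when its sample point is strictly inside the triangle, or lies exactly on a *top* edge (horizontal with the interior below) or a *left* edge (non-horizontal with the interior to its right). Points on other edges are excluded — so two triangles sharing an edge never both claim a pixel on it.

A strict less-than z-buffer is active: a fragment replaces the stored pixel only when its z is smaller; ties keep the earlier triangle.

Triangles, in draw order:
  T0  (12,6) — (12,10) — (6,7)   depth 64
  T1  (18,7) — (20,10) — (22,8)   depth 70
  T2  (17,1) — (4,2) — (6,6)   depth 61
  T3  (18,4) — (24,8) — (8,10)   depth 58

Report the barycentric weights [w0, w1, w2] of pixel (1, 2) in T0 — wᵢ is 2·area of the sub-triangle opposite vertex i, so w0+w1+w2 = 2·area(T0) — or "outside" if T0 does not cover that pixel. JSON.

T0:
  2·area = 24
  edge (12, 6)→(12, 10): d=(0,4) right/bottom  bias=-1
  edge (12, 10)→(6, 7): d=(-6,-3) top-left  bias=+0
  edge (6, 7)→(12, 6): d=(6,-1) top-left  bias=+0
    (3,3)@(7, 7): e=[20,3,1] → #
    (4,3)@(9, 7): e=[12,9,3] → #
    (5,3)@(11, 7): e=[4,15,5] → #
    (6,3)@(13, 7): e=[-4,21,7] → ·
    (3,4)@(7, 9): e=[20,-9,13] → ·
    (4,4)@(9, 9): e=[12,-3,15] → ·
    (5,4)@(11, 9): e=[4,3,17] → #
    (6,4)@(13, 9): e=[-4,9,19] → ·
  covered (4 px):
    · · · · · · · · · · · ·
    · · · · · · · · · · · ·
    · · · · · · · · · · · ·
    · · · # # # · · · · · ·
    · · · · · # · · · · · ·
T1:
  2·area = 10  (B↔C swapped to make it positive)
  edge (18, 7)→(22, 8): d=(4,1) right/bottom  bias=-1
  edge (22, 8)→(20, 10): d=(-2,2) right/bottom  bias=-1
  edge (20, 10)→(18, 7): d=(-2,-3) top-left  bias=+0
    (11,3)@(23, 7): e=[-5,0,15] → ·  [on edge]
    (10,4)@(21, 9): e=[5,0,5] → ·  [on edge]
  covered (0 px):
    · · · · · · · · · · · ·
    · · · · · · · · · · · ·
    · · · · · · · · · · · ·
    · · · · · · · · · · · ·
    · · · · · · · · · · · ·
T2:
  2·area = 54  (B↔C swapped to make it positive)
  edge (17, 1)→(6, 6): d=(-11,5) right/bottom  bias=-1
  edge (6, 6)→(4, 2): d=(-2,-4) top-left  bias=+0
  edge (4, 2)→(17, 1): d=(13,-1) top-left  bias=+0
    (8,0)@(17, 1): e=[0,54,0] → ·  [on edge]
    (2,1)@(5, 3): e=[38,2,14] → #
    (3,1)@(7, 3): e=[28,10,16] → #
    (4,1)@(9, 3): e=[18,18,18] → #
    (5,1)@(11, 3): e=[8,26,20] → #
    (6,1)@(13, 3): e=[-2,34,22] → ·
    (2,2)@(5, 5): e=[16,-2,40] → ·
    (3,2)@(7, 5): e=[6,6,42] → #
    (4,2)@(9, 5): e=[-4,14,44] → ·
    (5,2)@(11, 5): e=[-14,22,46] → ·
    (3,3)@(7, 7): e=[-16,2,68] → ·
  covered (5 px):
    · · · · · · · · · · · ·
    · · # # # # · · · · · ·
    · · · # · · · · · · · ·
    · · · · · · · · · · · ·
    · · · · · · · · · · · ·
T3:
  2·area = 76
  edge (18, 4)→(24, 8): d=(6,4) right/bottom  bias=-1
  edge (24, 8)→(8, 10): d=(-16,2) right/bottom  bias=-1
  edge (8, 10)→(18, 4): d=(10,-6) top-left  bias=+0
    (11,0)@(23, 1): e=[-38,114,0] → ·  [on edge]
    (8,2)@(17, 5): e=[10,62,4] → #
    (9,2)@(19, 5): e=[2,58,16] → #
    (10,2)@(21, 5): e=[-6,54,28] → ·
    (6,3)@(13, 7): e=[38,38,0] → #  [on edge]
    (7,3)@(15, 7): e=[30,34,12] → #
    (10,3)@(21, 7): e=[6,22,48] → #
    (11,3)@(23, 7): e=[-2,18,60] → ·
    (5,4)@(11, 9): e=[58,10,8] → #
    (8,4)@(17, 9): e=[34,-2,44] → ·
    (9,4)@(19, 9): e=[26,-6,56] → ·
    (10,4)@(21, 9): e=[18,-10,68] → ·
  covered (10 px):
    · · · · · · · · · · · ·
    · · · · · · · · · · · ·
    · · · · · · · · # # · ·
    · · · · · · # # # # # ·
    · · · · · # # # · · · ·

Final: "outside"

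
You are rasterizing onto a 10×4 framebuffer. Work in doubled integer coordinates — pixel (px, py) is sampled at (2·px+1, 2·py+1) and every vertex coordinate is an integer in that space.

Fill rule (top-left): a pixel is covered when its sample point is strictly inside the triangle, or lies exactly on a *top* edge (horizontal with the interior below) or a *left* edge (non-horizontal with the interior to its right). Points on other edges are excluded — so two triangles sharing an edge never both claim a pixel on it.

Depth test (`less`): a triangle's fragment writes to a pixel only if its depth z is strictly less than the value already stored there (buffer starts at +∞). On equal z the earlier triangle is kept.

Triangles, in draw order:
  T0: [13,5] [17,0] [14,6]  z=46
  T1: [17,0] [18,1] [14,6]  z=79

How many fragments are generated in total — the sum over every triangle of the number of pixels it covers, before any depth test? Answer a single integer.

T0:
  2·area = 9
  edge (13, 5)→(17, 0): d=(4,-5) top-left  bias=+0
  edge (17, 0)→(14, 6): d=(-3,6) right/bottom  bias=-1
  edge (14, 6)→(13, 5): d=(-1,-1) top-left  bias=+0
    (4,0)@(9, 1): e=[-36,45,0] → .  [on edge]
    (5,1)@(11, 3): e=[-18,27,0] → .  [on edge]
    (7,1)@(15, 3): e=[2,3,4] → X
    (8,1)@(17, 3): e=[12,-9,6] → .
    (6,2)@(13, 5): e=[0,9,0] → X  [on edge]
    (7,2)@(15, 5): e=[10,-3,2] → .
    (6,3)@(13, 7): e=[8,3,-2] → .
    (7,3)@(15, 7): e=[18,-9,0] → .  [on edge]
  covered (2 px):
    . . . . . . . . . .
    . . . . . . . X . .
    . . . . . . X . . .
    . . . . . . . . . .
T1:
  2·area = 9
  edge (17, 0)→(18, 1): d=(1,1) right/bottom  bias=-1
  edge (18, 1)→(14, 6): d=(-4,5) right/bottom  bias=-1
  edge (14, 6)→(17, 0): d=(3,-6) top-left  bias=+0
    (8,0)@(17, 1): e=[1,5,3] → X
    (9,0)@(19, 1): e=[-1,-5,15] → .
    (8,1)@(17, 3): e=[3,-3,9] → .
  covered (1 px):
    . . . . . . . . X .
    . . . . . . . . . .
    . . . . . . . . . .
    . . . . . . . . . .

Result: 3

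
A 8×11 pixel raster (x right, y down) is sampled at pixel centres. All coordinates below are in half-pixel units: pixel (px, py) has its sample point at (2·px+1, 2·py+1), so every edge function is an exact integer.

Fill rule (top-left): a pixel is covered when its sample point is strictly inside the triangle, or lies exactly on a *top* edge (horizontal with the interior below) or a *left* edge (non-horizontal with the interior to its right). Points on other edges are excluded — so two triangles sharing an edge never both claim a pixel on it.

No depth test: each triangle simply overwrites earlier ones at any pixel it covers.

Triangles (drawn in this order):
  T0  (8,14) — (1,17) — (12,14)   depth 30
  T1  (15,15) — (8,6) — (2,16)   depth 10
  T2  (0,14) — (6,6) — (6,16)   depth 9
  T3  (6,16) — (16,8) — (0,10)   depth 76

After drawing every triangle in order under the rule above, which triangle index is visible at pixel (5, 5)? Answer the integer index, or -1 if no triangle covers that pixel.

T0:
  2·area = 12  (B↔C swapped to make it positive)
  edge (8, 14)→(12, 14): d=(4,0) top-left  bias=+0
  edge (12, 14)→(1, 17): d=(-11,3) right/bottom  bias=-1
  edge (1, 17)→(8, 14): d=(7,-3) top-left  bias=+0
    (7,5)@(15, 11): e=[-12,24,0] → ·  [on edge]
    (3,7)@(7, 15): e=[4,4,4] → █
    (4,7)@(9, 15): e=[4,-2,10] → ·
    (0,8)@(1, 17): e=[12,0,0] → ·  [on edge]
    (3,8)@(7, 17): e=[12,-18,18] → ·
  covered (1 px):
    · · · · · · · ·
    · · · · · · · ·
    · · · · · · · ·
    · · · · · · · ·
    · · · · · · · ·
    · · · · · · · ·
    · · · · · · · ·
    · · · █ · · · ·
    · · · · · · · ·
    · · · · · · · ·
    · · · · · · · ·
T1:
  2·area = 124  (B↔C swapped to make it positive)
  edge (15, 15)→(2, 16): d=(-13,1) right/bottom  bias=-1
  edge (2, 16)→(8, 6): d=(6,-10) top-left  bias=+0
  edge (8, 6)→(15, 15): d=(7,9) right/bottom  bias=-1
    (5,0)@(11, 1): e=[186,0,-62] → ·  [on edge]
    (3,4)@(7, 9): e=[86,8,30] → █
    (4,4)@(9, 9): e=[84,28,12] → █
    (5,4)@(11, 9): e=[82,48,-6] → ·
    (2,5)@(5, 11): e=[62,0,62] → █  [on edge]
    (5,5)@(11, 11): e=[56,60,8] → █
    (6,5)@(13, 11): e=[54,80,-10] → ·
    (2,6)@(5, 13): e=[36,12,76] → █
    (6,6)@(13, 13): e=[28,92,4] → █
    (7,6)@(15, 13): e=[26,112,-14] → ·
    (1,7)@(3, 15): e=[12,4,108] → █
    (7,7)@(15, 15): e=[0,124,0] → ·  [on edge]
  covered (17 px):
    · · · · · · · ·
    · · · · · · · ·
    · · · · · · · ·
    · · · · · · · ·
    · · · █ █ · · ·
    · · █ █ █ █ · ·
    · · █ █ █ █ █ ·
    · █ █ █ █ █ █ ·
    · · · · · · · ·
    · · · · · · · ·
    · · · · · · · ·
T2:
  2·area = 60
  edge (0, 14)→(6, 6): d=(6,-8) top-left  bias=+0
  edge (6, 6)→(6, 16): d=(0,10) right/bottom  bias=-1
  edge (6, 16)→(0, 14): d=(-6,-2) top-left  bias=+0
    (2,4)@(5, 9): e=[10,10,40] → █
    (3,4)@(7, 9): e=[26,-10,44] → ·
    (1,5)@(3, 11): e=[6,30,24] → █
    (3,5)@(7, 11): e=[38,-10,32] → ·
    (0,6)@(1, 13): e=[2,50,8] → █
    (3,6)@(7, 13): e=[50,-10,20] → ·
    (0,7)@(1, 15): e=[14,50,-4] → ·
    (1,7)@(3, 15): e=[30,30,0] → █  [on edge]
    (3,7)@(7, 15): e=[62,-10,8] → ·
    (1,8)@(3, 17): e=[42,30,-12] → ·
    (2,8)@(5, 17): e=[58,10,-8] → ·
    (4,8)@(9, 17): e=[90,-30,0] → ·  [on edge]
    (7,9)@(15, 19): e=[150,-90,0] → ·  [on edge]
  covered (8 px):
    · · · · · · · ·
    · · · · · · · ·
    · · · · · · · ·
    · · · · · · · ·
    · · █ · · · · ·
    · █ █ · · · · ·
    █ █ █ · · · · ·
    · █ █ · · · · ·
    · · · · · · · ·
    · · · · · · · ·
    · · · · · · · ·
T3:
  2·area = 108  (B↔C swapped to make it positive)
  edge (6, 16)→(0, 10): d=(-6,-6) top-left  bias=+0
  edge (0, 10)→(16, 8): d=(16,-2) top-left  bias=+0
  edge (16, 8)→(6, 16): d=(-10,8) right/bottom  bias=-1
    (4,4)@(9, 9): e=[60,2,46] → █
    (5,4)@(11, 9): e=[72,6,30] → █
    (6,4)@(13, 9): e=[84,10,14] → █
    (7,4)@(15, 9): e=[96,14,-2] → ·
    (0,5)@(1, 11): e=[0,18,90] → █  [on edge]
    (1,5)@(3, 11): e=[12,22,74] → █
    (2,5)@(5, 11): e=[24,26,58] → █
    (3,5)@(7, 11): e=[36,30,42] → █
    (6,5)@(13, 11): e=[72,42,-6] → ·
    (0,6)@(1, 13): e=[-12,50,70] → ·
    (1,6)@(3, 13): e=[0,54,54] → █  [on edge]
    (5,6)@(11, 13): e=[48,70,-10] → ·
    (2,7)@(5, 15): e=[0,90,18] → █  [on edge]
    (3,8)@(7, 17): e=[0,126,-18] → ·  [on edge]
    (4,9)@(9, 19): e=[0,162,-54] → ·  [on edge]
    (5,10)@(11, 21): e=[0,198,-90] → ·  [on edge]
  covered (15 px):
    · · · · · · · ·
    · · · · · · · ·
    · · · · · · · ·
    · · · · · · · ·
    · · · · █ █ █ ·
    █ █ █ █ █ █ · ·
    · █ █ █ █ · · ·
    · · █ █ · · · ·
    · · · · · · · ·
    · · · · · · · ·
    · · · · · · · ·

Z-buffer (winner per pixel, '.' = empty):
  . . . . . . . .
  . . . . . . . .
  . . . . . . . .
  . . . . . . . .
  . . 2 1 3 3 3 .
  3 3 3 3 3 3 . .
  2 3 3 3 3 1 1 .
  . 2 3 3 1 1 1 .
  . . . . . . . .
  . . . . . . . .
  . . . . . . . .

Result: 3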